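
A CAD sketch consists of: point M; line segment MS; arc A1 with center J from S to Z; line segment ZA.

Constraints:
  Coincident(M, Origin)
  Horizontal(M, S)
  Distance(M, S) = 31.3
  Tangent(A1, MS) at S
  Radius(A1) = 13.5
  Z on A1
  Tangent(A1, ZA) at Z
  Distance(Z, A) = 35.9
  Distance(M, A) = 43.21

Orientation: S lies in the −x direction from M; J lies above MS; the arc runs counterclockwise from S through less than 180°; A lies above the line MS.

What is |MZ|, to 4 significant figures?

20.63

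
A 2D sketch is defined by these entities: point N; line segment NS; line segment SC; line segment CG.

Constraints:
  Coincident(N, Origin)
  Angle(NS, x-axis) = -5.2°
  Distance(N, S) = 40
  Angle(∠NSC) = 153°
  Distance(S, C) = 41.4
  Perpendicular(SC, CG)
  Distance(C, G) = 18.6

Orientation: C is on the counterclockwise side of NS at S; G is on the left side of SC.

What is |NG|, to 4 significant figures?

77.04

N is at the origin; NS runs at -5.2° with length 40.0, so S = 40.0·(cos -5.2°, sin -5.2°) = (39.84, -3.625). ∠NSC = 153.0°, so SC runs at -5.2° + (180° − 153.0°) = 21.80° from the x-axis; with |SC| = 41.4, C = S + 41.4·(cos 21.80°, sin 21.80°) = (78.27, 11.75). SC is perpendicular to CG; with |CG| = 18.6 on the left of SC, G = C + 18.6·(-0.3714, 0.9285) = (71.37, 29.02). Then |NG| = |G − N| = 77.04.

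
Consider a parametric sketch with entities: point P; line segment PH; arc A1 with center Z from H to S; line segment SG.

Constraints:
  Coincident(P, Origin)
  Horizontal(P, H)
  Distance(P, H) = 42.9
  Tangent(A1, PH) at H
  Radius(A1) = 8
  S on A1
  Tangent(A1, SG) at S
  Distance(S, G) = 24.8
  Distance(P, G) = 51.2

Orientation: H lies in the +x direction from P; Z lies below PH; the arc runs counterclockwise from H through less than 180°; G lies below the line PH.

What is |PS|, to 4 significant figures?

36.16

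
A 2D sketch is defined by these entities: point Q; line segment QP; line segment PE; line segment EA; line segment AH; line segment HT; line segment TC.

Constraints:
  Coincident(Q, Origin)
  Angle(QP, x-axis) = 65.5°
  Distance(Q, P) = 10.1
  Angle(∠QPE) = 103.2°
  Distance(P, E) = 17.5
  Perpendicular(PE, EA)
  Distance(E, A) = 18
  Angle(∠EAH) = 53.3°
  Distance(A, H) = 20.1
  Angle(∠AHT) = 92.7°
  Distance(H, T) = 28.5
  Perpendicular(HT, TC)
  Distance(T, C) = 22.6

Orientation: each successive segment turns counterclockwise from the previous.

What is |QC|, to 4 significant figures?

41.13

Q is at the origin; QP runs at 65.5° with length 10.1, so P = (4.188, 9.191). ∠QPE = 103.2° gives PE at 142.3° from the x-axis; with |PE| = 17.5, E = (-9.658, 19.89). PE is perpendicular to EA, so EA runs at -127.7°; with |EA| = 18.0, A = (-20.67, 5.650). ∠EAH = 53.3° gives AH at -1.000° from the x-axis; with |AH| = 20.1, H = (-0.5686, 5.300). ∠AHT = 92.7° gives HT at 86.30° from the x-axis; with |HT| = 28.5, T = (1.271, 33.74). HT ⟂ TC, so TC runs at 176.3°; with |TC| = 22.6, C = (-21.28, 35.20). Then |QC| = |C − Q| = 41.13.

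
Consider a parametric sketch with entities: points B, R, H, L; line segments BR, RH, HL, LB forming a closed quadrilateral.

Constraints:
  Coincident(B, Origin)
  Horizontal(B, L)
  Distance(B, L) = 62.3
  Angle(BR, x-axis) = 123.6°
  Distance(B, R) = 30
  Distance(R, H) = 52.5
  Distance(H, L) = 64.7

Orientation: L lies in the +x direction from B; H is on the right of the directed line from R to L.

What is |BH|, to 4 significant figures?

24.12

Checks: B.y = 0.00, L.y = 0.00 ✓; |RH| = 52.50 ✓; |HL| = 64.70 ✓.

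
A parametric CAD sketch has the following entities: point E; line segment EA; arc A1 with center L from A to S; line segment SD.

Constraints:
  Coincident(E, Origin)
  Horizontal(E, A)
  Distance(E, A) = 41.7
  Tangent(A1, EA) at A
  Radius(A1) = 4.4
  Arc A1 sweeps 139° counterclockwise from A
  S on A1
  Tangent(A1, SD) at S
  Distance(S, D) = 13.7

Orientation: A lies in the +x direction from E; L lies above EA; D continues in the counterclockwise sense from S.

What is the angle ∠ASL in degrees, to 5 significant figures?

20.500°

Since A1 is tangent to EA there, LA ⟂ EA, so L = A + (0, 4.4) = (41.700, 4.4000). On A1, A sits at bearing -90° from L; a 139° counterclockwise sweep puts S at bearing 49°, so S = L + 4.4·(cos 49°, sin 49°) = (44.587, 7.7207). Then cos ∠ASL = SA·SL / (|SA||SL|), giving 20.500°.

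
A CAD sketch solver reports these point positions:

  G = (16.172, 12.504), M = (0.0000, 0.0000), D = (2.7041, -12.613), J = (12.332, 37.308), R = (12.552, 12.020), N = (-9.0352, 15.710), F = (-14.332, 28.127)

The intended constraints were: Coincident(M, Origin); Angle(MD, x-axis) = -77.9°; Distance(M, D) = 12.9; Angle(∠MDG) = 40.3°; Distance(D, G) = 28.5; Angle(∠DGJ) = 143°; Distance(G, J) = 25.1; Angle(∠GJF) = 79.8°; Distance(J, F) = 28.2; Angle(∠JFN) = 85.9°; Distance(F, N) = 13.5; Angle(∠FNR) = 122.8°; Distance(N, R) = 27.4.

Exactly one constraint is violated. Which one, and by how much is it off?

Distance(N, R) = 27.4 — off by 5.50.

M = (0.00, 0.00) ✓; MD at -77.90° ✓; |MD| = 12.90 ✓; ∠MDG = 40.30° ✓; |DG| = 28.50 ✓; ∠DGJ = 143.0° ✓; |GJ| = 25.10 ✓; ∠GJF = 79.80° ✓; |JF| = 28.20 ✓; ∠JFN = 85.90° ✓; |FN| = 13.50 ✓; ∠FNR = 122.8° ✓; |NR| = 21.90 ✗.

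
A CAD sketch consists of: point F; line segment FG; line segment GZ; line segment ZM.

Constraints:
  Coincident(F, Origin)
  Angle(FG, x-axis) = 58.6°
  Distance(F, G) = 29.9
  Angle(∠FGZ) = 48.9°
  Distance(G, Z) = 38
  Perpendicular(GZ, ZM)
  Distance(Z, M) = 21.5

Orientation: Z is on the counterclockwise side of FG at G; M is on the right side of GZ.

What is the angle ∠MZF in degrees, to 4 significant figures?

140.8°

F is at the origin; FG runs at 58.6° with length 29.9, so G = 29.9·(cos 58.6°, sin 58.6°) = (15.58, 25.52). ∠FGZ = 48.9°, so GZ runs at 58.6° + (180° − 48.9°) = 189.7° from the x-axis; with |GZ| = 38.0, Z = G + 38.0·(cos 189.7°, sin 189.7°) = (-21.88, 19.12). GZ ⟂ ZM; with |ZM| = 21.5 on the right of GZ, M = Z + 21.5·(-0.1685, 0.9857) = (-25.50, 40.31). Then cos ∠MZF = ZM·ZF / (|ZM||ZF|), giving 140.8°.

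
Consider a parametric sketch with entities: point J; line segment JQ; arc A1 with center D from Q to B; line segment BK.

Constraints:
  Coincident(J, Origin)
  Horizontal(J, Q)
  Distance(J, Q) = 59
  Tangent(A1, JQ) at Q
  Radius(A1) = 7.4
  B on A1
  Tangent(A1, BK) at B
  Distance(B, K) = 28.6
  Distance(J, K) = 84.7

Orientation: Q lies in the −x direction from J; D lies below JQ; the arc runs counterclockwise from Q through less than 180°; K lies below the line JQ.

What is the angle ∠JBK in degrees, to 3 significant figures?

123°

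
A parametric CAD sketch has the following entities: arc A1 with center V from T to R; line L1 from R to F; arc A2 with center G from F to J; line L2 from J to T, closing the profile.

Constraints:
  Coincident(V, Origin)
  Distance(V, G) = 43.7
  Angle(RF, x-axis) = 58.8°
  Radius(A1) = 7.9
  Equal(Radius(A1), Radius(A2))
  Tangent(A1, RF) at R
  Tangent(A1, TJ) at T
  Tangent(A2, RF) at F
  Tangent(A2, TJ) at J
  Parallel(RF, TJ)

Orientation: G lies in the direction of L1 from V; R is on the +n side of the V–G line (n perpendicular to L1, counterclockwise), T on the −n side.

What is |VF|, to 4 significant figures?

44.41

The slot axis is L1's direction at 58.8°, so u = (cos 58.8°, sin 58.8°) = (0.5180, 0.8554) and n = (−sin 58.8°, cos 58.8°) = (-0.8554, 0.5180). V is at the origin and G lies 43.7 along u from V, so G = 43.7·u = (22.64, 37.38). Tangency of A1 to both parallel lines with radius 7.9 puts R and T at V ± 7.9·n: R = (-6.757, 4.092), T = (6.757, -4.092). Equal radii place F and J the same way about G: F = G + 7.9·n = (15.88, 41.47), J = G − 7.9·n = (29.40, 33.29). Then |VF| = |F − V| = 44.41.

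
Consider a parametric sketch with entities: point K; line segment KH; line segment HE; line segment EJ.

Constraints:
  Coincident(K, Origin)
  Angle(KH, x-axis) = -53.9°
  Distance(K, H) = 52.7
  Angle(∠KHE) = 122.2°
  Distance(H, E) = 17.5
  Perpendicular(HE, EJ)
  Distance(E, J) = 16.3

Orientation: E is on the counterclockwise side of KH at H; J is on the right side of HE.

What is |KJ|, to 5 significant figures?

76.065

K is at the origin; KH runs at -53.9° with length 52.7, so H = 52.7·(cos -53.9°, sin -53.9°) = (31.051, -42.581). ∠KHE = 122.2°, so HE runs at -53.9° + (180° − 122.2°) = 3.9000° from the x-axis; with |HE| = 17.5, E = H + 17.5·(cos 3.9000°, sin 3.9000°) = (48.510, -41.391). HE is perpendicular to EJ; with |EJ| = 16.3 on the right of HE, J = E + 16.3·(0.068015, -0.99768) = (49.619, -57.653). Then |KJ| = |J − K| = 76.065.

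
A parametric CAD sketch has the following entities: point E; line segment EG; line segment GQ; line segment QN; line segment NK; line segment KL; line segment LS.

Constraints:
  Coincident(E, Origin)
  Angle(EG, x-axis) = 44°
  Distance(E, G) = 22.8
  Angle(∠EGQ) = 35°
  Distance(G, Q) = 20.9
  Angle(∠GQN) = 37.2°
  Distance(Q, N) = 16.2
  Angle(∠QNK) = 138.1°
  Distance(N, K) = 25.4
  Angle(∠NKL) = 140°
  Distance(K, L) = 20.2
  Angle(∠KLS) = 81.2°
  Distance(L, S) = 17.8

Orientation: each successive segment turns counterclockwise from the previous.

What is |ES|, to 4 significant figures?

47.00

∠NKL = 140.0° gives KL at 53.70° from the x-axis; with |KL| = 20.2, L = (46.67, 27.21). ∠KLS = 81.2° gives LS at 152.5° from the x-axis; with |LS| = 17.8, S = (30.88, 35.43). Then |ES| = |S − E| = 47.00.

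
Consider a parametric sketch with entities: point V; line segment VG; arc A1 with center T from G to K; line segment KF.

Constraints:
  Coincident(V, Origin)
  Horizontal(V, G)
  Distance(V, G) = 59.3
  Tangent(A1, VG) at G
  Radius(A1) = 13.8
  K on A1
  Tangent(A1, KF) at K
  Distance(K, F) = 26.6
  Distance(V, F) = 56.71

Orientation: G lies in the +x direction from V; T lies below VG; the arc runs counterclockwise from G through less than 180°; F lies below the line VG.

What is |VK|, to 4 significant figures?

47.15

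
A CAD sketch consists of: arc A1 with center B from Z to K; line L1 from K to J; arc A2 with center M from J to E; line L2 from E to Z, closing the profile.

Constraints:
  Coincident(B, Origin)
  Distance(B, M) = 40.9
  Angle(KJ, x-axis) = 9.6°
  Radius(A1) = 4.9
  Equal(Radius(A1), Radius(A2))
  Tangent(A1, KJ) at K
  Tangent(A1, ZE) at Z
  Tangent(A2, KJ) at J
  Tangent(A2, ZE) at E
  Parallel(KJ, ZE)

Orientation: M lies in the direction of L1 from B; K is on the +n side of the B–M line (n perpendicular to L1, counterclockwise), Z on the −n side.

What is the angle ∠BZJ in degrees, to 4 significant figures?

76.53°

Tangency of A1 to both parallel lines with radius 4.9 puts K and Z at B ± 4.9·n: K = (-0.8172, 4.831), Z = (0.8172, -4.831). Equal radii place J and E the same way about M: J = M + 4.9·n = (39.51, 11.65), E = M − 4.9·n = (41.14, 1.989). Then cos ∠BZJ = ZB·ZJ / (|ZB||ZJ|), giving 76.53°.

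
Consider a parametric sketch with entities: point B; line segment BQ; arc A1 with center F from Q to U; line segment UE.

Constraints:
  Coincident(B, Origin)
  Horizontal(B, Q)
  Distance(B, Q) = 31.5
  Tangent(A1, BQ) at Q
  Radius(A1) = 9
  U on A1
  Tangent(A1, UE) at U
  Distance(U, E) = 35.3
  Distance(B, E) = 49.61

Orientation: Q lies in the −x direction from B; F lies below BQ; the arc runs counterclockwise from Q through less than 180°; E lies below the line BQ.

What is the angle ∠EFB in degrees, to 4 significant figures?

91.46°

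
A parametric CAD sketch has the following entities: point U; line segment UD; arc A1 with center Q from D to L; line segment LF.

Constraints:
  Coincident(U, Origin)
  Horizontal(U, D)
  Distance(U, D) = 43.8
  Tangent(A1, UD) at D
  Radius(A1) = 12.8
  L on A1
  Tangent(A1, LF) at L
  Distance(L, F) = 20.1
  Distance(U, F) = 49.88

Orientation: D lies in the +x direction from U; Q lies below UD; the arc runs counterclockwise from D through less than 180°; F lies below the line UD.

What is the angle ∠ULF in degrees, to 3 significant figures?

128°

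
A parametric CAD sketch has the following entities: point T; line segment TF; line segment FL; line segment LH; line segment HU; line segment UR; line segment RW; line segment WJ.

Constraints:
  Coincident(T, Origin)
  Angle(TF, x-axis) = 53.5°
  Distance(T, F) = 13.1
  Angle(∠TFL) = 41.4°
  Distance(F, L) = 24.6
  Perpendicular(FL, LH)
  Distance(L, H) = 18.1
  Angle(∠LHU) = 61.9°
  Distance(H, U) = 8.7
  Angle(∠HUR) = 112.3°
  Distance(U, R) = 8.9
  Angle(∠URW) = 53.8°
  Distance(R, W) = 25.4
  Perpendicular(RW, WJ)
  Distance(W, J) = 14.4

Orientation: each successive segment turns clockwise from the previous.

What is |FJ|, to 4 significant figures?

42.56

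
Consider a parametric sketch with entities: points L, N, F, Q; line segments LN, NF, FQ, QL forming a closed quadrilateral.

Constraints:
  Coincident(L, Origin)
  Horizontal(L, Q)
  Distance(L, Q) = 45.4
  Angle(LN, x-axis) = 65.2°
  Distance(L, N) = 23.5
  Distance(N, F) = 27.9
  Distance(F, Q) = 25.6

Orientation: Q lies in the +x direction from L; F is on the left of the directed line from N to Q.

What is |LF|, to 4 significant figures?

44.80

L is at the origin; LQ is horizontal with |LQ| = 45.4 and Q in +x, so Q = (45.4, 0). LN runs at 65.2° with |LN| = 23.5, so N = (9.857, 21.33). F is determined by |NF| = 27.9 and |FQ| = 25.6 together: it lies at the intersection of circle(N, 27.9) and circle(Q, 25.6). With |NQ| = 41.45, the foot of the radical line on NQ is 22.21 from N and the perpendicular offset is √(27.9² − 22.21²) = 16.88. Taking the left-of-NQ solution: F = (37.59, 24.38).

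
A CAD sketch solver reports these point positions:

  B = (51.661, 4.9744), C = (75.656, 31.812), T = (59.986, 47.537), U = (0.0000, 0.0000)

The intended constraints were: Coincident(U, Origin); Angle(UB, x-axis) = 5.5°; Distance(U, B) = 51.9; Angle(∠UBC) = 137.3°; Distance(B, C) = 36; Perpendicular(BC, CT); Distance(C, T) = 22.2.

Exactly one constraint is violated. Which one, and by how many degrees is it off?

Perpendicular(BC, CT) — off by 3.30°.

U = (0.00, 0.00) ✓; UB at 5.500° ✓; |UB| = 51.90 ✓; ∠UBC = 137.3° ✓; |BC| = 36.00 ✓; ∠(BC, CT) = 86.70° ✗; |CT| = 22.20 ✓.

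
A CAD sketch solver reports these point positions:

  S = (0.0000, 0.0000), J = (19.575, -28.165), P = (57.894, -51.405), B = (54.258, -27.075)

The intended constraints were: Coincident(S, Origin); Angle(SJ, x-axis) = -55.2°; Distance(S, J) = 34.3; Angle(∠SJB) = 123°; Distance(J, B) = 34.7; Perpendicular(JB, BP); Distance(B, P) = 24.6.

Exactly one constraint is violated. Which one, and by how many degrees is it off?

Perpendicular(JB, BP) — off by 6.70°.

S = (0.00, 0.00) ✓; SJ at -55.20° ✓; |SJ| = 34.30 ✓; ∠SJB = 123.0° ✓; |JB| = 34.70 ✓; ∠(JB, BP) = 83.30° ✗; |BP| = 24.60 ✓.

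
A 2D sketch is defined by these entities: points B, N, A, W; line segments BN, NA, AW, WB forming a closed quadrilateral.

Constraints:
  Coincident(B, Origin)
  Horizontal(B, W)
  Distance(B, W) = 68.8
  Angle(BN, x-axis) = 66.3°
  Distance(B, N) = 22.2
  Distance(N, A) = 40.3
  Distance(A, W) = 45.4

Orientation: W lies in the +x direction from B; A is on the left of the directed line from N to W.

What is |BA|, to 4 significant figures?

59.16

Checks: BN at 66.30° ✓; |NA| = 40.30 ✓; |AW| = 45.40 ✓.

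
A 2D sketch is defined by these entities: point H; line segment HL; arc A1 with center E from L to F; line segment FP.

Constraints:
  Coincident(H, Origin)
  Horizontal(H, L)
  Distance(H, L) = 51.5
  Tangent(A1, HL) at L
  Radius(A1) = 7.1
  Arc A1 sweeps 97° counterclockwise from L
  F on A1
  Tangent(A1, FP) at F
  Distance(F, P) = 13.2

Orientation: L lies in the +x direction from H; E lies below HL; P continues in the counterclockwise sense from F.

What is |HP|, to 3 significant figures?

50.7

H is at the origin; HL is horizontal with |HL| = 51.5 and L on the +x side, so L = (51.5, 0.00). Since A1 is tangent to HL there, EL ⟂ HL, so E = L + (0, -7.1) = (51.5, -7.10). On A1, L sits at bearing 90° from E; a 97° counterclockwise sweep puts F at bearing 187°, so F = E + 7.1·(cos 187°, sin 187°) = (44.5, -7.97). A1 meets FP tangentially, so EF is at right angles to FP, so FP runs along (−sin 187°, cos 187°); with |FP| = 13.2, P = (46.1, -21.1). Then |HP| = |P − H| = 50.7.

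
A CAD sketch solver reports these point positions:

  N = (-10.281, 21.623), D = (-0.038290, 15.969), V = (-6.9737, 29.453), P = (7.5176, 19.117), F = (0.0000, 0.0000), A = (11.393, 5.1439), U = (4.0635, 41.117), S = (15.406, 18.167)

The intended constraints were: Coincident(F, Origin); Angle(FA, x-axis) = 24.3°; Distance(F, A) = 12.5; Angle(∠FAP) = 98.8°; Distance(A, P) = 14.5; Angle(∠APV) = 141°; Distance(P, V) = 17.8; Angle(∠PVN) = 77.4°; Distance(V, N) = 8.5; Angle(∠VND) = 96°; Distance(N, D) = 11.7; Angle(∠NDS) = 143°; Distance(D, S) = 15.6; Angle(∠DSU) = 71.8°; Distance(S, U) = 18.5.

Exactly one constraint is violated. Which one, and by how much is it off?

Distance(S, U) = 18.5 — off by 7.10.

F = (0.00, 0.00) ✓; FA at 24.30° ✓; |FA| = 12.50 ✓; ∠FAP = 98.80° ✓; |AP| = 14.50 ✓; ∠APV = 141.0° ✓; |PV| = 17.80 ✓; ∠PVN = 77.40° ✓; |VN| = 8.500 ✓; ∠VND = 96.00° ✓; |ND| = 11.70 ✓; ∠NDS = 143.0° ✓; |DS| = 15.60 ✓; ∠DSU = 71.80° ✓; |SU| = 25.60 ✗.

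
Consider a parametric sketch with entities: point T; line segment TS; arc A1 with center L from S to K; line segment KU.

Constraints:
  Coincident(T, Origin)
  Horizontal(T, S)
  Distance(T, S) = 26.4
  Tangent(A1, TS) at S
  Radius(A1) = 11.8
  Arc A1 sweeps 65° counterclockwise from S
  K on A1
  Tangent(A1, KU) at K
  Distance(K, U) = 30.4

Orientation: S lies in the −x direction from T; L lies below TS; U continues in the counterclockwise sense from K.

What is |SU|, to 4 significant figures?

41.66

T is at the origin; T and S share the same y with |TS| = 26.4 and S on the −x side, so S = (-26.40, 0.000). The tangent condition forces LS to be normal to TS, so L = S + (0, -11.8) = (-26.40, -11.80). On A1, S sits at bearing 90° from L; a 65° counterclockwise sweep puts K at bearing 155°, so K = L + 11.8·(cos 155°, sin 155°) = (-37.09, -6.813). Tangency of A1 to KU means the radius LK is perpendicular to KU, so KU runs along (−sin 155°, cos 155°); with |KU| = 30.4, U = (-49.94, -34.36). Then |SU| = |U − S| = 41.66.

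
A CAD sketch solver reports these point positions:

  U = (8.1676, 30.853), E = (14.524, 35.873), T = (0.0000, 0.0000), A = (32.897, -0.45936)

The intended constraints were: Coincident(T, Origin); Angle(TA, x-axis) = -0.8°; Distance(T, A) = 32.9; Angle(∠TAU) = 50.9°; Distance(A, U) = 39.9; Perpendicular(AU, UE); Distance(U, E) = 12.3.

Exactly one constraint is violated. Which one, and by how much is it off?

Distance(U, E) = 12.3 — off by 4.20.

T = (0.00, 0.00) ✓; TA at -0.8000° ✓; |TA| = 32.90 ✓; ∠TAU = 50.90° ✓; |AU| = 39.90 ✓; ∠(AU, UE) = 90.00° ✓; |UE| = 8.100 ✗.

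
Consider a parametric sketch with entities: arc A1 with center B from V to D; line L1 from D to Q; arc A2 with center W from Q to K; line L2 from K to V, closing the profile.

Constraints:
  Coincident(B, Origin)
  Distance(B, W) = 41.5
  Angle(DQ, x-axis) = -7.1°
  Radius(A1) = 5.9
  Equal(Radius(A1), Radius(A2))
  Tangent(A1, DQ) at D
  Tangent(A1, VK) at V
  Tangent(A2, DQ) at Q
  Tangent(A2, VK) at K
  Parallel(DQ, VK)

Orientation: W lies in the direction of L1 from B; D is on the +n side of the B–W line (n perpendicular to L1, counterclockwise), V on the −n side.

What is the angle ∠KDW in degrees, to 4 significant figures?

7.781°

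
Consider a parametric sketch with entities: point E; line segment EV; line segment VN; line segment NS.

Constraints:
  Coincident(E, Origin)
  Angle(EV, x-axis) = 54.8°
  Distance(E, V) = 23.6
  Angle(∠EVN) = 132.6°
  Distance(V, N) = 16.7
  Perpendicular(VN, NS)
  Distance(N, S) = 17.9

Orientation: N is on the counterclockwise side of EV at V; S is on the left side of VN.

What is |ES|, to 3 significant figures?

32.7

∠EVN = 132.6°, so VN runs at 54.8° + (180° − 132.6°) = 102° from the x-axis; with |VN| = 16.7, N = V + 16.7·(cos 102°, sin 102°) = (10.1, 35.6). VN ⟂ NS; with |NS| = 17.9 on the left of VN, S = N + 17.9·(-0.977, -0.211) = (-7.42, 31.8). Then |ES| = |S − E| = 32.7.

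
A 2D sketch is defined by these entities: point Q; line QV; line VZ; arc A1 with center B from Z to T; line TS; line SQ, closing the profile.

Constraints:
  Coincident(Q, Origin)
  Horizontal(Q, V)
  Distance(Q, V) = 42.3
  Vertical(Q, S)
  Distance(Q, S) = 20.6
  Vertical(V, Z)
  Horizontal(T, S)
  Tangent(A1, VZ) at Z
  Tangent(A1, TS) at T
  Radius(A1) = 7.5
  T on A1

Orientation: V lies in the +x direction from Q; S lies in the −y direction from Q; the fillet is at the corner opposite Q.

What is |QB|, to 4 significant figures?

37.18

Q is at the origin; Q and V share the same y with |QV| = 42.3 and V on the +x side, so V = (42.30, 0.000). Q and S share the same x with |QS| = 20.6 and S on the −y side, so S = (0.000, -20.60). The virtual corner opposite Q is at (42.30, -20.60). A1 meets VZ tangentially, so BZ is at right angles to VZ and A1 meets TS tangentially, so BT is at right angles to TS, with radius 7.5, so the center B sits 7.5 in from both sides at B = (34.80, -13.10). Then |QB| = |B − Q| = 37.18.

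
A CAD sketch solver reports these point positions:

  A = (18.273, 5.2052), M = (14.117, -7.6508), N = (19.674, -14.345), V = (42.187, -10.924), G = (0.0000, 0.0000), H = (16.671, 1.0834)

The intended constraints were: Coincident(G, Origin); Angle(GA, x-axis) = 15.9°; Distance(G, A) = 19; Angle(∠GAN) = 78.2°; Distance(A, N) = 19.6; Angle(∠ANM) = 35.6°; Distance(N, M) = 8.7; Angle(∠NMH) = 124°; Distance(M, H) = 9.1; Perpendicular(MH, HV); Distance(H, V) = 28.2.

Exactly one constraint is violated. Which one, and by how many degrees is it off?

Perpendicular(MH, HV) — off by 8.90°.

G = (0.00, 0.00) ✓; GA at 15.90° ✓; |GA| = 19.00 ✓; ∠GAN = 78.20° ✓; |AN| = 19.60 ✓; ∠ANM = 35.60° ✓; |NM| = 8.700 ✓; ∠NMH = 124.0° ✓; |MH| = 9.100 ✓; ∠(MH, HV) = 98.90° ✗; |HV| = 28.20 ✓.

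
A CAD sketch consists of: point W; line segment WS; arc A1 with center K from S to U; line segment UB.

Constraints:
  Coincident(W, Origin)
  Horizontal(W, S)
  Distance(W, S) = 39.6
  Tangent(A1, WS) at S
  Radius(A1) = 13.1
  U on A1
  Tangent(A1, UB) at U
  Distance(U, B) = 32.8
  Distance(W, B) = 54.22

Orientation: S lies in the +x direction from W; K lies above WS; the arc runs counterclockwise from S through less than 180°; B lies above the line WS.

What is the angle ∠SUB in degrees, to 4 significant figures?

114.5°

W is at the origin; W and S share the same y with |WS| = 39.6 and S on the +x side, so S = (39.60, 0.000). A1 meets WS tangentially, so KS is at right angles to WS, so K = S + (0, 13.1) = (39.60, 13.10). Since KU ⟂ UB (tangency), |KB| = √(13.1² + 32.8²) = 35.32 regardless of where U sits on A1. So B lies on both circle(W, 54.22) and circle(K, 35.32); the above-WS intersection is B = (27.97, 46.45). U is the foot of the tangent from B: U = (49.49, 21.69).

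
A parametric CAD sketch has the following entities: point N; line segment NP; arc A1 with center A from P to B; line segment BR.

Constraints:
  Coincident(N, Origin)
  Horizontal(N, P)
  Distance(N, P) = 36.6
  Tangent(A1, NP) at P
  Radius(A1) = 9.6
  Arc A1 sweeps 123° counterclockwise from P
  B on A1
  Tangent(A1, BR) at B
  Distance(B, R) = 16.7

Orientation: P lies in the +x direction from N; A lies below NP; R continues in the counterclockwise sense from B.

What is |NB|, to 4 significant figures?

32.17

N is at the origin; NP is horizontal with |NP| = 36.6 and P on the +x side, so P = (36.60, 0.000). The tangent condition forces AP to be normal to NP, so A = P + (0, -9.6) = (36.60, -9.600). On A1, P sits at bearing 90° from A; a 123° counterclockwise sweep puts B at bearing 213°, so B = A + 9.6·(cos 213°, sin 213°) = (28.55, -14.83). Then |NB| = |B − N| = 32.17.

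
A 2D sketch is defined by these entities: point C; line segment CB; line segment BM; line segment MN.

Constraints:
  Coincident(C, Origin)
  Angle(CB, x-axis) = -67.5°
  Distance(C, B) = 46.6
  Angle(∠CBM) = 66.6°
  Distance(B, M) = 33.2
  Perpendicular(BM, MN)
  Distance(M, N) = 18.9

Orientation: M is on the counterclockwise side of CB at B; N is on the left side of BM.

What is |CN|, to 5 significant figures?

28.027

C is at the origin; CB runs at -67.5° with length 46.6, so B = 46.6·(cos -67.5°, sin -67.5°) = (17.833, -43.053). ∠CBM = 66.6°, so BM runs at -67.5° + (180° − 66.6°) = 45.900° from the x-axis; with |BM| = 33.2, M = B + 33.2·(cos 45.900°, sin 45.900°) = (40.937, -19.211). BM ⟂ MN; with |MN| = 18.9 on the left of BM, N = M + 18.9·(-0.71813, 0.69591) = (27.365, -6.0582). Then |CN| = |N − C| = 28.027.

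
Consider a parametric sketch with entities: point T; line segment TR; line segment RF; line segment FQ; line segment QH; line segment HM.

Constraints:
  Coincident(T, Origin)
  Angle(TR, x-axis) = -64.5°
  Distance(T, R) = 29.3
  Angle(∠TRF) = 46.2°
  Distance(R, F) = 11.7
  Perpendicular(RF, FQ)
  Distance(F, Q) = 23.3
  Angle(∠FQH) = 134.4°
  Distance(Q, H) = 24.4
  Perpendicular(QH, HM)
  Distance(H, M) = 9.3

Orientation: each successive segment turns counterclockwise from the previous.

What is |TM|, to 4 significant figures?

34.87

T is at the origin; TR runs at -64.5° with length 29.3, so R = (12.61, -26.45). ∠TRF = 46.2° gives RF at 69.30° from the x-axis; with |RF| = 11.7, F = (16.75, -15.50). RF ⟂ FQ, so FQ runs at 159.3°; with |FQ| = 23.3, Q = (-5.046, -7.265). ∠FQH = 134.4° gives QH at -155.1° from the x-axis; with |QH| = 24.4, H = (-27.18, -17.54). QH is perpendicular to HM, so HM runs at -65.10°; with |HM| = 9.3, M = (-23.26, -25.97). Then |TM| = |M − T| = 34.87.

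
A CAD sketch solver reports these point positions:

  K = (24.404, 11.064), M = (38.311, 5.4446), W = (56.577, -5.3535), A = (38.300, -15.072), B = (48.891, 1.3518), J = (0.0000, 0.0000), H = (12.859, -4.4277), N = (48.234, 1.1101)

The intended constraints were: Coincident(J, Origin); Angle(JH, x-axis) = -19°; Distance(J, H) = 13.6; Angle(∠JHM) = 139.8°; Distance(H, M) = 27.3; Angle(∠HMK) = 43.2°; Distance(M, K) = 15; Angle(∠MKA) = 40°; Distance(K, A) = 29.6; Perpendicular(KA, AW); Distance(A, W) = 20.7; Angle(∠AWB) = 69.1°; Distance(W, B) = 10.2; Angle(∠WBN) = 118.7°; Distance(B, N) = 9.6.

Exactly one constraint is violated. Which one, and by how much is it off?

Distance(B, N) = 9.6 — off by 8.90.

J = (0.00, 0.00) ✓; JH at -19.00° ✓; |JH| = 13.60 ✓; ∠JHM = 139.8° ✓; |HM| = 27.30 ✓; ∠HMK = 43.20° ✓; |MK| = 15.00 ✓; ∠MKA = 40.00° ✓; |KA| = 29.60 ✓; ∠(KA, AW) = 90.00° ✓; |AW| = 20.70 ✓; ∠AWB = 69.10° ✓; |WB| = 10.20 ✓; ∠WBN = 118.7° ✓; |BN| = 0.7000 ✗.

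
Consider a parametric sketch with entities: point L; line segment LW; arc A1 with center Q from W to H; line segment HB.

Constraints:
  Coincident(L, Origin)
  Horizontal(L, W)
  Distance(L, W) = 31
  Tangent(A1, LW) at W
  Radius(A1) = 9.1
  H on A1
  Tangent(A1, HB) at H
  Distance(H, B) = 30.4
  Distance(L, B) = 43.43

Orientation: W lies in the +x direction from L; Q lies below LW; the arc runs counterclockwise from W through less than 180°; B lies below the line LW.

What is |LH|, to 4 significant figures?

23.49

Checks: L.y = 0.00, W.y = 0.00 ✓; |QH| = 9.100 ✓; ∠(QH, HB) = 90.00° ✓; |HB| = 30.40 ✓; |LB| = 43.43 ✓.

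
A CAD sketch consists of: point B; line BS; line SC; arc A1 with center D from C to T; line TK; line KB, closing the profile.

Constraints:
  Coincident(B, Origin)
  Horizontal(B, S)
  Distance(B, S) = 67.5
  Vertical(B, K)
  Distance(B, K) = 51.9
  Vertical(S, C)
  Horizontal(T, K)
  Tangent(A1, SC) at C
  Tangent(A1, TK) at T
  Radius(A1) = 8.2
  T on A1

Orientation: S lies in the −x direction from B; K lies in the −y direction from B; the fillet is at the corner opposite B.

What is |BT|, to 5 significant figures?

78.804

B is at the origin; BS is horizontal with |BS| = 67.5 and S on the −x side, so S = (-67.500, 0.0000). B and K share the same x with |BK| = 51.9 and K on the −y side, so K = (0.0000, -51.900). The virtual corner opposite B is at (-67.500, -51.900). Since A1 is tangent to SC there, DC ⟂ SC and since A1 is tangent to TK there, DT ⟂ TK, with radius 8.2, so the center D sits 8.2 in from both sides at D = (-59.300, -43.700). That places the tangent points at C = (-67.500, -43.700) on SC and T = (-59.300, -51.900) on TK. Then |BT| = |T − B| = 78.804.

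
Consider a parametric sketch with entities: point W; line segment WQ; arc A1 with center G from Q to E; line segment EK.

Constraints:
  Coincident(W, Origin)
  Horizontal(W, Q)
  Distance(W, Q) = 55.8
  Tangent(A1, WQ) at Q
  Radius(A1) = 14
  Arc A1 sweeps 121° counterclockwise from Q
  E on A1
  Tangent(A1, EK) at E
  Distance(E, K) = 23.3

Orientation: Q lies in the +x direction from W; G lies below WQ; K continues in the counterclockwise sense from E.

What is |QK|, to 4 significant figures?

41.18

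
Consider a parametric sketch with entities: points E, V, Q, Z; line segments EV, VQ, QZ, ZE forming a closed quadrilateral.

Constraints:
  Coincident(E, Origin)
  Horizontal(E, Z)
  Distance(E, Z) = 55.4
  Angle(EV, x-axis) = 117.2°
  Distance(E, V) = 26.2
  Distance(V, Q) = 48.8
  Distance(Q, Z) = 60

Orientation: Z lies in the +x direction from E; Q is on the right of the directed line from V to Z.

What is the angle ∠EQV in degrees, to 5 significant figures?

13.768°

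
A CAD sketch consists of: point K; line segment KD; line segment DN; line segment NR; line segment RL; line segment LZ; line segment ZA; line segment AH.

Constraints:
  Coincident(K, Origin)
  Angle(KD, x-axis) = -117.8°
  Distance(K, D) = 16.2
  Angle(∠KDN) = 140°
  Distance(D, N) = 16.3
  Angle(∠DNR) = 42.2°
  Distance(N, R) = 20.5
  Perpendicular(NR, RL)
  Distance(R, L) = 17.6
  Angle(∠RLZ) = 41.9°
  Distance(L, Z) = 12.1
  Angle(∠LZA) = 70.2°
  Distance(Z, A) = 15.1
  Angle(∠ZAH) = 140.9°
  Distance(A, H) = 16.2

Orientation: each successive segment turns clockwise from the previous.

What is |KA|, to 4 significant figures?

8.854

K is at the origin; KD runs at -117.8° with length 16.2, so D = (-7.555, -14.33). ∠KDN = 140.0° gives DN at -157.8° from the x-axis; with |DN| = 16.3, N = (-22.65, -20.49). ∠DNR = 42.2° gives NR at 64.40° from the x-axis; with |NR| = 20.5, R = (-13.79, -2.001). NR ⟂ RL, so RL runs at -25.60°; with |RL| = 17.6, L = (2.083, -9.606). ∠RLZ = 41.9° gives LZ at -163.7° from the x-axis; with |LZ| = 12.1, Z = (-9.531, -13.00). ∠LZA = 70.2° gives ZA at 86.50° from the x-axis; with |ZA| = 15.1, A = (-8.609, 2.070). Then |KA| = |A − K| = 8.854.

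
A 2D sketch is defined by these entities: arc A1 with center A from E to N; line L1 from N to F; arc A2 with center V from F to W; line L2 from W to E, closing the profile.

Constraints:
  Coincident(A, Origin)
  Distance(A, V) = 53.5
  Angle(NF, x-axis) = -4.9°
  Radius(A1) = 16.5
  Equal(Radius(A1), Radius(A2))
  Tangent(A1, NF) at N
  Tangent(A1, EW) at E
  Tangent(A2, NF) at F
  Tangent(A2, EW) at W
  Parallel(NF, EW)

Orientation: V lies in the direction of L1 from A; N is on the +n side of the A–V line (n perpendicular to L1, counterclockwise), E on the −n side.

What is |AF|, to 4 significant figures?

55.99

Tangency of A1 to both parallel lines with radius 16.5 puts N and E at A ± 16.5·n: N = (1.409, 16.44), E = (-1.409, -16.44). Equal radii place F and W the same way about V: F = V + 16.5·n = (54.71, 11.87), W = V − 16.5·n = (51.90, -21.01). Then |AF| = |F − A| = 55.99.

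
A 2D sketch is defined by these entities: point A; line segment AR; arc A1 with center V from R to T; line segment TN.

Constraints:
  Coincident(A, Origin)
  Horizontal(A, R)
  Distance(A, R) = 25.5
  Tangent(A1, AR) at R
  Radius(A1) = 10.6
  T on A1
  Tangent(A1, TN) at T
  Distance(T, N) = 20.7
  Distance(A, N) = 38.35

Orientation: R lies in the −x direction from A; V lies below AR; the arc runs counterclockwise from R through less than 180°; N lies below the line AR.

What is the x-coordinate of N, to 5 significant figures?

-19.446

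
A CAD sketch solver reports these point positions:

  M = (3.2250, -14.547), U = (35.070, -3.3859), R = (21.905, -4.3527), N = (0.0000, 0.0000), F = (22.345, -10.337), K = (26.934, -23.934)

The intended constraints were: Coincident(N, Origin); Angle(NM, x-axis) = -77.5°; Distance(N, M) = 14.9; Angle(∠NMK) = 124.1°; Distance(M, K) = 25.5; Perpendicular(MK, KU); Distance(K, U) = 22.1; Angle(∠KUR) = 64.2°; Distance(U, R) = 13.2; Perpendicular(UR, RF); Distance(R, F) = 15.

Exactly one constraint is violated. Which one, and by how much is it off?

Distance(R, F) = 15 — off by 9.00.

N = (0.00, 0.00) ✓; NM at -77.50° ✓; |NM| = 14.90 ✓; ∠NMK = 124.1° ✓; |MK| = 25.50 ✓; ∠(MK, KU) = 90.00° ✓; |KU| = 22.10 ✓; ∠KUR = 64.20° ✓; |UR| = 13.20 ✓; ∠(UR, RF) = 90.01° ✓; |RF| = 6.000 ✗.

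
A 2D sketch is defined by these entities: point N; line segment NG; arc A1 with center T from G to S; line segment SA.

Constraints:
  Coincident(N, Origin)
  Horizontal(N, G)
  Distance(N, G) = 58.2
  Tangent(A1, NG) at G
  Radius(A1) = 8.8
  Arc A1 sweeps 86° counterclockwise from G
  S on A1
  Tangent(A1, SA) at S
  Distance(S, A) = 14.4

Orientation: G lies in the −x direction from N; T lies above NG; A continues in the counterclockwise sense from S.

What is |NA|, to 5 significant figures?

53.411

N is at the origin; N and G share the same y with |NG| = 58.2 and G on the −x side, so G = (-58.200, 0.0000). A1 meets NG tangentially, so TG is at right angles to NG, so T = G + (0, 8.8) = (-58.200, 8.8000). On A1, G sits at bearing -90° from T; an 86° counterclockwise sweep puts S at bearing -4°, so S = T + 8.8·(cos -4°, sin -4°) = (-49.421, 8.1861). A1 meets SA tangentially, so TS is at right angles to SA, so SA runs along (−sin -4°, cos -4°); with |SA| = 14.4, A = (-48.417, 22.551). Then |NA| = |A − N| = 53.411.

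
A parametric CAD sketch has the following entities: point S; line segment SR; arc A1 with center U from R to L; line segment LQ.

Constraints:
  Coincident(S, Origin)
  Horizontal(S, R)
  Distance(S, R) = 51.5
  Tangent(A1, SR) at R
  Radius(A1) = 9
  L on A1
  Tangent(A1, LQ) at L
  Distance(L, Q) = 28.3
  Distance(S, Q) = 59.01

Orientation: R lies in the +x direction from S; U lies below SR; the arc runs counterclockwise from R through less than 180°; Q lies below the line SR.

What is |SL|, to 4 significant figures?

43.66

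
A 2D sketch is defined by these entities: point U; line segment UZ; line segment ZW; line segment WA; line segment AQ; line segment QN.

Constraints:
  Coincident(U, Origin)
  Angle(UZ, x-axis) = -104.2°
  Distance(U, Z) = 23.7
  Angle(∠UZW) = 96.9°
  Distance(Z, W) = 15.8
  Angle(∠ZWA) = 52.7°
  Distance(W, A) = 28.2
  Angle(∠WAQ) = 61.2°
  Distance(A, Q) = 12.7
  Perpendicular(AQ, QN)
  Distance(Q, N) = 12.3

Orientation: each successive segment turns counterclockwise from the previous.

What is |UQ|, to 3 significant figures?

13.2

U is at the origin; UZ runs at -104.2° with length 23.7, so Z = (-5.81, -23.0). ∠UZW = 96.9° gives ZW at -21.1° from the x-axis; with |ZW| = 15.8, W = (8.93, -28.7). ∠ZWA = 52.7° gives WA at 106° from the x-axis; with |WA| = 28.2, A = (1.06, -1.58). ∠WAQ = 61.2° gives AQ at -135° from the x-axis; with |AQ| = 12.7, Q = (-7.92, -10.6). Then |UQ| = |Q − U| = 13.2.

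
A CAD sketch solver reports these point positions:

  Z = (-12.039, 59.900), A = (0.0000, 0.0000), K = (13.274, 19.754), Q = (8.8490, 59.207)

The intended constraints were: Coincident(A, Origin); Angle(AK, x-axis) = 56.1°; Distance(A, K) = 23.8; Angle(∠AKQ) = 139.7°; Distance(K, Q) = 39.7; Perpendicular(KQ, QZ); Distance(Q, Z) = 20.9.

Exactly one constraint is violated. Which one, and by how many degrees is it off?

Perpendicular(KQ, QZ) — off by 8.30°.

A = (0.00, 0.00) ✓; AK at 56.10° ✓; |AK| = 23.80 ✓; ∠AKQ = 139.7° ✓; |KQ| = 39.70 ✓; ∠(KQ, QZ) = 81.70° ✗; |QZ| = 20.90 ✓.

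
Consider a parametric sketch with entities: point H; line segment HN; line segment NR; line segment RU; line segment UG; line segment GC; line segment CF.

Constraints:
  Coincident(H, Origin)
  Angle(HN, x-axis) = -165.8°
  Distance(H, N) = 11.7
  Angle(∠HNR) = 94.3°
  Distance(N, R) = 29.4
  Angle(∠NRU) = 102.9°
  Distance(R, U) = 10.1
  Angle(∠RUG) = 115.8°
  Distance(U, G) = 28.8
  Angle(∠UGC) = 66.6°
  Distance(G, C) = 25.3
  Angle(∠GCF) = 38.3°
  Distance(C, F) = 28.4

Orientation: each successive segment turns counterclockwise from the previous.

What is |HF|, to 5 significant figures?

27.623

H is at the origin; HN runs at -165.8° with length 11.7, so N = (-11.343, -2.8701). ∠HNR = 94.3° gives NR at -80.100° from the x-axis; with |NR| = 29.4, R = (-6.2878, -31.832). ∠NRU = 102.9° gives RU at -3.0000° from the x-axis; with |RU| = 10.1, U = (3.7984, -32.361). ∠RUG = 115.8° gives UG at 61.200° from the x-axis; with |UG| = 28.8, G = (17.673, -7.1233). ∠UGC = 66.6° gives GC at 174.60° from the x-axis; with |GC| = 25.3, C = (-7.5148, -4.7423). ∠GCF = 38.3° gives CF at -43.700° from the x-axis; with |CF| = 28.4, F = (13.017, -24.363). Then |HF| = |F − H| = 27.623.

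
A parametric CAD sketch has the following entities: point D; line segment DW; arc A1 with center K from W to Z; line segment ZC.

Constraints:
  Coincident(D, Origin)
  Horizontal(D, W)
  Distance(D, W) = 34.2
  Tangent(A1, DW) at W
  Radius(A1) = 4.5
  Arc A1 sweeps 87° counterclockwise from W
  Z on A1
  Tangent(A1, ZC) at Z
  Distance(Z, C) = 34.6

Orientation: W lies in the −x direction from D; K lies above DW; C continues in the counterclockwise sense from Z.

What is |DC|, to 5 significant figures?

47.801

On A1, W sits at bearing -90° from K; an 87° counterclockwise sweep puts Z at bearing -3°, so Z = K + 4.5·(cos -3°, sin -3°) = (-29.706, 4.2645). Since A1 is tangent to ZC there, KZ ⟂ ZC, so ZC runs along (−sin -3°, cos -3°); with |ZC| = 34.6, C = (-27.895, 38.817). Then |DC| = |C − D| = 47.801.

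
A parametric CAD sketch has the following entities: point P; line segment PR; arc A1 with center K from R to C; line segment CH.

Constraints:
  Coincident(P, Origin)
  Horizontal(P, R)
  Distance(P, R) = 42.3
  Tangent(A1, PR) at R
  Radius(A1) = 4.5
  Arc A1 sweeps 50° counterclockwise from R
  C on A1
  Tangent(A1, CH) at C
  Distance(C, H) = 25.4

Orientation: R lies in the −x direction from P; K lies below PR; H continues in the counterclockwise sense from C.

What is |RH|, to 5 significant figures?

28.892

On A1, R sits at bearing 90° from K; a 50° counterclockwise sweep puts C at bearing 140°, so C = K + 4.5·(cos 140°, sin 140°) = (-45.747, -1.6075). Since A1 is tangent to CH there, KC ⟂ CH, so CH runs along (−sin 140°, cos 140°); with |CH| = 25.4, H = (-62.074, -21.065). Then |RH| = |H − R| = 28.892.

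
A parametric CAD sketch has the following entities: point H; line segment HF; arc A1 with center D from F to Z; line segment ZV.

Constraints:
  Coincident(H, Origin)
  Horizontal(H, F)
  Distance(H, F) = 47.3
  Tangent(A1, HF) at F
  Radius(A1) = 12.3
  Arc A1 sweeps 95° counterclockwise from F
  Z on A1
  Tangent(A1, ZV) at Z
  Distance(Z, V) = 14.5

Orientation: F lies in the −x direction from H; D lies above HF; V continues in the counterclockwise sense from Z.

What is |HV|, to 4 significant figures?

45.74

H is at the origin; HF is horizontal with |HF| = 47.3 and F on the −x side, so F = (-47.30, 0.000). Since A1 is tangent to HF there, DF ⟂ HF, so D = F + (0, 12.3) = (-47.30, 12.30). On A1, F sits at bearing -90° from D; a 95° counterclockwise sweep puts Z at bearing 5°, so Z = D + 12.3·(cos 5°, sin 5°) = (-35.05, 13.37). A1 meets ZV tangentially, so DZ is at right angles to ZV, so ZV runs along (−sin 5°, cos 5°); with |ZV| = 14.5, V = (-36.31, 27.82). Then |HV| = |V − H| = 45.74.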